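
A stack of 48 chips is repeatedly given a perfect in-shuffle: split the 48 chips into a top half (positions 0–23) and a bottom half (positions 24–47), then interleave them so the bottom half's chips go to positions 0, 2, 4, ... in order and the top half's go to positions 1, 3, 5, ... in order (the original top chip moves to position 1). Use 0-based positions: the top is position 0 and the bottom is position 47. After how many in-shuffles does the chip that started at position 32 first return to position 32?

21

Follow position 32 under repeated in-shuffles:
32 → 16 → 33 → 18 → 37 → 26 → 4 → 9 → ... → 32 (length 21)
It first returns after 21 in-shuffles.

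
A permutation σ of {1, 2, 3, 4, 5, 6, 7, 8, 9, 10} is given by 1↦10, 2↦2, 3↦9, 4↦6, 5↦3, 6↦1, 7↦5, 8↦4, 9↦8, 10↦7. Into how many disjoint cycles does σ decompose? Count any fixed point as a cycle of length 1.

Cycle decomposition: (1 10 7 5 3 9 8 4 6) (2).
2 cycles.

2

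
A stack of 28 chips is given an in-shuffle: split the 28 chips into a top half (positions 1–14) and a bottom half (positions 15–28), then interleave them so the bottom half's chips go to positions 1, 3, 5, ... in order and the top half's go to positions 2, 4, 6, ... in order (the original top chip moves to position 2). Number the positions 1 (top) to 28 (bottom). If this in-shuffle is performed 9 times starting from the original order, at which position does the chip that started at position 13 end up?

Track the chip's position through each in-shuffle:
13 → 26 → 23 → 17 → 5 → 10 → 20 → 11 → 22 → 15

15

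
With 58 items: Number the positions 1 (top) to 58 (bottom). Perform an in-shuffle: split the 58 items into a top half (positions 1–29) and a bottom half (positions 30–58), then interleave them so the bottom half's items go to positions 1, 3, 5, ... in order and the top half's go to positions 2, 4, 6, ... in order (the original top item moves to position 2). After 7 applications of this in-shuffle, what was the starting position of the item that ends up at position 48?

52

Work backwards from position 48, undoing one in-shuffle at a time:
48 ← 24 ← 12 ← 6 ← 3 ← 31 ← 45 ← 52
So the item now at position 48 started at position 52.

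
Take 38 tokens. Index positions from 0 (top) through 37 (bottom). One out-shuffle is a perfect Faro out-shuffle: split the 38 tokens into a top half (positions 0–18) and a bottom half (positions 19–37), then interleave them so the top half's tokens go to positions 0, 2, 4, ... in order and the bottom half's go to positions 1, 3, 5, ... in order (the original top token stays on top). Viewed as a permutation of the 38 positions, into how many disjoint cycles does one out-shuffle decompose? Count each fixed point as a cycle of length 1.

3

Trace each unvisited position around until it returns:
(0) (1 2 4 8 16 32 ... len 36) (37)
3 cycles in total.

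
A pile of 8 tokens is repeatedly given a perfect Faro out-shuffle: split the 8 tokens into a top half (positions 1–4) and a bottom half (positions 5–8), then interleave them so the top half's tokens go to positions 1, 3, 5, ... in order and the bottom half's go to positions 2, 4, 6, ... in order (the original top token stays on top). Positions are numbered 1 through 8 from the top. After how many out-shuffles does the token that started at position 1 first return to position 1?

Position 1 is fixed by the out-shuffle; it is already back after 1 application.

1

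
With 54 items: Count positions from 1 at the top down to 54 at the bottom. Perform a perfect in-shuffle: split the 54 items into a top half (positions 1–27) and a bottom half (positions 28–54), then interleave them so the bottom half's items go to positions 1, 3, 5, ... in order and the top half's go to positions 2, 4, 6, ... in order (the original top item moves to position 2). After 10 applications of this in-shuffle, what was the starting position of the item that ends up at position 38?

27

Work backwards from position 38, undoing one in-shuffle at a time:
38 ← 19 ← 37 ← 46 ← 23 ← 39 ← 47 ← 51 ← 53 ← 54 ← 27
So the item now at position 38 started at position 27.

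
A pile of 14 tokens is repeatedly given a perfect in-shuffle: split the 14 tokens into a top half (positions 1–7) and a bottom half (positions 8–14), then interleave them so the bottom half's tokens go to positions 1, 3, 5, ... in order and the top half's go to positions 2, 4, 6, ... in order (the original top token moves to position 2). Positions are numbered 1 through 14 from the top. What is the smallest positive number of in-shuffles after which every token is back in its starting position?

4

The in-shuffle permutes the 14 positions with cycle lengths [2, 4, 4, 4].
Every token is home exactly when every cycle has completed a whole number of laps, i.e. after lcm(2, 4) = 4 in-shuffles.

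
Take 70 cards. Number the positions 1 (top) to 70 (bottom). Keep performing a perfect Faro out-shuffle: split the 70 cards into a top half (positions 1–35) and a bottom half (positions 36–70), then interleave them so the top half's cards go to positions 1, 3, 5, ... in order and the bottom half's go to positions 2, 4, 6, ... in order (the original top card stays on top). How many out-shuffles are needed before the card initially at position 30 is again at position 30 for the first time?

22

Follow position 30 under repeated out-shuffles:
30 → 59 → 48 → 26 → 51 → 32 → 63 → 56 → ... → 30 (length 22)
It first returns after 22 out-shuffles.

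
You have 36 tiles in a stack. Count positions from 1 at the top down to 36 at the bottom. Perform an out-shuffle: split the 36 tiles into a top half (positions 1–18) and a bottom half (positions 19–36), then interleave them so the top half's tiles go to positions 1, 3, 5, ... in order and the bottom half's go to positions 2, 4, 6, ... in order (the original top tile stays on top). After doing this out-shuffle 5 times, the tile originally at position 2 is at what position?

Track the tile's position through each out-shuffle:
2 → 3 → 5 → 9 → 17 → 33

33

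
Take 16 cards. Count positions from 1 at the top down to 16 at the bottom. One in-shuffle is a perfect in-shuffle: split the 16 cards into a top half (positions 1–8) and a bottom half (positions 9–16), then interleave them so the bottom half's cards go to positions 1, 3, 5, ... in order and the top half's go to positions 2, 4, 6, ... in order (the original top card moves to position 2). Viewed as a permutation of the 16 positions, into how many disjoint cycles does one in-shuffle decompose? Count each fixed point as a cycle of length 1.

2

Trace each unvisited position around until it returns:
(1 2 4 8 16 15 13 9) (3 6 12 7 14 11 5 10)
2 cycles in total.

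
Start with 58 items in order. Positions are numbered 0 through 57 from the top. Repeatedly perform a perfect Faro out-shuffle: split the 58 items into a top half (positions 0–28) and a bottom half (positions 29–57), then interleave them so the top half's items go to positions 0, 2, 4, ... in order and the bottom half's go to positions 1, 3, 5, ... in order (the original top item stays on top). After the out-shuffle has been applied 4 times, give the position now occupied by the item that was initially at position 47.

11

Track the item's position through each out-shuffle:
47 → 37 → 17 → 34 → 11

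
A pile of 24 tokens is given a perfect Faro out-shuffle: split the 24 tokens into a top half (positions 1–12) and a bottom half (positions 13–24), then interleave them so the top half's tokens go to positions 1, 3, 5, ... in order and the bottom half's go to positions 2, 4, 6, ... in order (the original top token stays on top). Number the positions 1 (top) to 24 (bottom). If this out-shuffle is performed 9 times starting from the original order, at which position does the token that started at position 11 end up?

15

Track the token's position through each out-shuffle:
11 → 21 → 18 → 12 → 23 → 22 → 20 → 16 → 8 → 15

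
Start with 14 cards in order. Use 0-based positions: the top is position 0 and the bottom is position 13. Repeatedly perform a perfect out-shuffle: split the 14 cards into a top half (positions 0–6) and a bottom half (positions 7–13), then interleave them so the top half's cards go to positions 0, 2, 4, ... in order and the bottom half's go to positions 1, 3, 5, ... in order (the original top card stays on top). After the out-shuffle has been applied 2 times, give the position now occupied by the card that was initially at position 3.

Track the card's position through each out-shuffle:
3 → 6 → 12

12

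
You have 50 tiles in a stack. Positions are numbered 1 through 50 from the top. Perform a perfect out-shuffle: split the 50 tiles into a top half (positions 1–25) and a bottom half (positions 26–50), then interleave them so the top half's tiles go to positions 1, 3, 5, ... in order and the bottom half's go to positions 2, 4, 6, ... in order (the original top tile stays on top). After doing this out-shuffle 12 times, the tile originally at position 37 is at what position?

16

Track the tile's position through each out-shuffle:
37 → 24 → 47 → 44 → 38 → 26 → 2 → 3 → 5 → 9 → 17 → 33 → 16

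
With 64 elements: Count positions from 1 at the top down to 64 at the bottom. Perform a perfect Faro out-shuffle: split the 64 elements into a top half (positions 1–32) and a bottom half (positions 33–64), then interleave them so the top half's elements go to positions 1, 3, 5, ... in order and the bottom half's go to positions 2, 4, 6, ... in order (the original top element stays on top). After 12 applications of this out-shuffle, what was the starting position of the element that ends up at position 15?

15

Work backwards from position 15, undoing one out-shuffle at a time:
15 ← 8 ← 36 ← 50 ← 57 ← 29 ← 15 ← 8 ← 36 ← 50 ← 57 ← 29 ← 15
So the element now at position 15 started at position 15.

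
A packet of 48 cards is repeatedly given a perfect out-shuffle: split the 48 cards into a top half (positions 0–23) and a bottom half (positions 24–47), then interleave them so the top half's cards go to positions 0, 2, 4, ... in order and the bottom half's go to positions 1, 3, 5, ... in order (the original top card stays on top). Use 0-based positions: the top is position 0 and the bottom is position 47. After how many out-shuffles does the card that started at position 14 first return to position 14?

Follow position 14 under repeated out-shuffles:
14 → 28 → 9 → 18 → 36 → 25 → 3 → 6 → ... → 14 (length 23)
It first returns after 23 out-shuffles.

23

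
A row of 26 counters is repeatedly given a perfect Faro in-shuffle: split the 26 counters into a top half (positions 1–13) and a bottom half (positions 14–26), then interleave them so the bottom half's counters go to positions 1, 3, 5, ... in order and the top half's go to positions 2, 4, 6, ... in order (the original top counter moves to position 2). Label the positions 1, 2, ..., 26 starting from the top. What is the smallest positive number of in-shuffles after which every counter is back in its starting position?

The in-shuffle permutes the 26 positions with cycle lengths [2, 6, 18].
Every counter is home exactly when every cycle has completed a whole number of laps, i.e. after lcm(2, 6, 18) = 18 in-shuffles.

18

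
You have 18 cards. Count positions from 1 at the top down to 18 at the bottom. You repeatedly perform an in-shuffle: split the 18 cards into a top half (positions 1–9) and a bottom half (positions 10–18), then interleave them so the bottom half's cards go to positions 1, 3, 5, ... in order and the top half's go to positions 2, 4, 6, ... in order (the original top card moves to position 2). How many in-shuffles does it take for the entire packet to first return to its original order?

18

The in-shuffle permutes the 18 positions with cycle lengths [18].
Every card is home exactly when every cycle has completed a whole number of laps, i.e. after lcm(18) = 18 in-shuffles.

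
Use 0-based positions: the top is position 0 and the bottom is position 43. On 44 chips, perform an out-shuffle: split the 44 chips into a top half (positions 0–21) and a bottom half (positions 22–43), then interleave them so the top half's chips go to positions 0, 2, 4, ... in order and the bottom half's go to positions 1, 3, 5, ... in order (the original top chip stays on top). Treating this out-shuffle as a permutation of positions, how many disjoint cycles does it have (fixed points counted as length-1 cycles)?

Trace each unvisited position around until it returns:
(0) (1 2 4 8 16 32 ... len 14) (3 6 12 24 5 10 ... len 14) (7 14 28 13 26 9 ... len 14) (43)
5 cycles in total.

5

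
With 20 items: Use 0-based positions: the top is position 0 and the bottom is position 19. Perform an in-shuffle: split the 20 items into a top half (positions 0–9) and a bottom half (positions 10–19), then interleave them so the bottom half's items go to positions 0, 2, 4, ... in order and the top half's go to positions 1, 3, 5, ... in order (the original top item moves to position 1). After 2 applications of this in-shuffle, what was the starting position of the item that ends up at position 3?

Work backwards from position 3, undoing one in-shuffle at a time:
3 ← 1 ← 0
So the item now at position 3 started at position 0.

0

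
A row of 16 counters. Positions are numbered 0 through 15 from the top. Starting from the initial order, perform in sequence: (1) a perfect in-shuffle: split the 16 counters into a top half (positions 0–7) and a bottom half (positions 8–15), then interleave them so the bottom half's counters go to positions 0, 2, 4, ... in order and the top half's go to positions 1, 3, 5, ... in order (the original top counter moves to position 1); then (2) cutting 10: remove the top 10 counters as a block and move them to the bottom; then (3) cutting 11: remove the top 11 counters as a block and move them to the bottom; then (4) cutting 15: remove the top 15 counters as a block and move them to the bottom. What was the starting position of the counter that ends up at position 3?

3

Undo the operations in reverse order, starting from position 3:
  undo op 4 (cut 15): 3 ← 2
  undo op 3 (cut 11): 2 ← 13
  undo op 2 (cut 10): 13 ← 7
  undo op 1 (in-shuffle, from top half): 7 ← 3
So the counter at position 3 came from original position 3.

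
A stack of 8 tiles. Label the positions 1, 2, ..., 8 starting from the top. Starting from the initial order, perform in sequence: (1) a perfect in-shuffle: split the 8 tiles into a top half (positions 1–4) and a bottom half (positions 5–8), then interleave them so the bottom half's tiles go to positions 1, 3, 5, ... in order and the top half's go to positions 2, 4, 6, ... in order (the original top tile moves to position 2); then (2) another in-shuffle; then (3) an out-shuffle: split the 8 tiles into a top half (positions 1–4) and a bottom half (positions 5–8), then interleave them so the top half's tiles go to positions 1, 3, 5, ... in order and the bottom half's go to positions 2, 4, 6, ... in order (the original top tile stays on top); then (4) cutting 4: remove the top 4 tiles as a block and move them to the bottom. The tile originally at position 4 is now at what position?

Track the tile from position 4 forward through each operation:
  after op 1 (in-shuffle): 4 → 8
  after op 2 (in-shuffle): 8 → 7
  after op 3 (out-shuffle): 7 → 6
  after op 4 (cut 4): 6 → 2

2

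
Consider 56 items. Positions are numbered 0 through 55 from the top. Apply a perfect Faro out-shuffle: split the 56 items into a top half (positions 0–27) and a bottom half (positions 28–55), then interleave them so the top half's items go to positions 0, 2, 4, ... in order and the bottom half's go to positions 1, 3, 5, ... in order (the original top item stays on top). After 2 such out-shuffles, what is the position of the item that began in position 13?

52

Track the item's position through each out-shuffle:
13 → 26 → 52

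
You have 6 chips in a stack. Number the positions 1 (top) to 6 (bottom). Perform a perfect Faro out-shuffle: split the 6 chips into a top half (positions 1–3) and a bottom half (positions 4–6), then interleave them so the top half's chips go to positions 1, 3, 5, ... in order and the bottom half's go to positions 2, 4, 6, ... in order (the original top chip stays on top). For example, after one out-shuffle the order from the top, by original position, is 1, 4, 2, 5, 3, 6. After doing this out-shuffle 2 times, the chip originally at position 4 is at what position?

Track the chip's position through each out-shuffle:
4 → 2 → 3

3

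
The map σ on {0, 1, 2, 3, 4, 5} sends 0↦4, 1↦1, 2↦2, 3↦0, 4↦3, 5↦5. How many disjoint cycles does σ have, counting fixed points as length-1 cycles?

Cycle decomposition: (0 4 3) (1) (2) (5).
4 cycles.

4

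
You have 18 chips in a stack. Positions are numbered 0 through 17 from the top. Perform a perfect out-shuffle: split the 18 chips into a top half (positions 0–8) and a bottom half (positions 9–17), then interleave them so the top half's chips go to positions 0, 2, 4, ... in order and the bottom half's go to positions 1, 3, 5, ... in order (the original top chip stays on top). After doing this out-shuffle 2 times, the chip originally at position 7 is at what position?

Track the chip's position through each out-shuffle:
7 → 14 → 11

11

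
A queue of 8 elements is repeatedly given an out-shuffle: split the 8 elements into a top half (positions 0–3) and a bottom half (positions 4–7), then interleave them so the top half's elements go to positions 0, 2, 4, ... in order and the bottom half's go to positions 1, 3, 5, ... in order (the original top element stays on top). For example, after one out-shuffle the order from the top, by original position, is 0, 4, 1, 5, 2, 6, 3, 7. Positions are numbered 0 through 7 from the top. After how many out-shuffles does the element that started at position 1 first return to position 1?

Follow position 1 under repeated out-shuffles:
1 → 2 → 4 → 1
It first returns after 3 out-shuffles.

3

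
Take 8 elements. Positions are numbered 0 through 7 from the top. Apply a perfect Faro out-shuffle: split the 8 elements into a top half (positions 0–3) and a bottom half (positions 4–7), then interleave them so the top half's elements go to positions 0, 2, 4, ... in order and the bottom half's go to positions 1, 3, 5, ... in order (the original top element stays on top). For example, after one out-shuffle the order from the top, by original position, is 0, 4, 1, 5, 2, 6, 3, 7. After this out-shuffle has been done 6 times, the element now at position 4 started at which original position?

4

Work backwards from position 4, undoing one out-shuffle at a time:
4 ← 2 ← 1 ← 4 ← 2 ← 1 ← 4
So the element now at position 4 started at position 4.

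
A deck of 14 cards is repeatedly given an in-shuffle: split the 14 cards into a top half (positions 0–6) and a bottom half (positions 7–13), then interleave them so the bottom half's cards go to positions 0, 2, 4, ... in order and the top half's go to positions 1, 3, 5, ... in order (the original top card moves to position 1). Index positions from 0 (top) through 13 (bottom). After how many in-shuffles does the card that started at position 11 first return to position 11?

Follow position 11 under repeated in-shuffles:
11 → 8 → 2 → 5 → 11
It first returns after 4 in-shuffles.

4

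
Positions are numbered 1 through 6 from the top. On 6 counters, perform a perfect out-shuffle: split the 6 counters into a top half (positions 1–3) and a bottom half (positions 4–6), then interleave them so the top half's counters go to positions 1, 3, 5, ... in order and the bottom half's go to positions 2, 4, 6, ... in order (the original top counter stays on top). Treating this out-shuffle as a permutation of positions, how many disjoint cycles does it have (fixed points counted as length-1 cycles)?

Trace each unvisited position around until it returns:
(1) (2 3 5 4) (6)
3 cycles in total.

3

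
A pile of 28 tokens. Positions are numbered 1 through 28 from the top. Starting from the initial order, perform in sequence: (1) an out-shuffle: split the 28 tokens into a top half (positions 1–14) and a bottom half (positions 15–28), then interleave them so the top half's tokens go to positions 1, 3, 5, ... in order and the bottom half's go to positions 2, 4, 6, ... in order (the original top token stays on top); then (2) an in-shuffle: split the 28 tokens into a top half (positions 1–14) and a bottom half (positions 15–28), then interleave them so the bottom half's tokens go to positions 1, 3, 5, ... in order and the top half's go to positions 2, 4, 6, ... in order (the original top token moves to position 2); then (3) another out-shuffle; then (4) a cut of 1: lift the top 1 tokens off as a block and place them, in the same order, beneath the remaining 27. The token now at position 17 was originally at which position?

27

Undo the operations in reverse order, starting from position 17:
  undo op 4 (cut 1): 17 ← 18
  undo op 3 (out-shuffle, from bottom half): 18 ← 23
  undo op 2 (in-shuffle, from bottom half): 23 ← 26
  undo op 1 (out-shuffle, from bottom half): 26 ← 27
So the token at position 17 came from original position 27.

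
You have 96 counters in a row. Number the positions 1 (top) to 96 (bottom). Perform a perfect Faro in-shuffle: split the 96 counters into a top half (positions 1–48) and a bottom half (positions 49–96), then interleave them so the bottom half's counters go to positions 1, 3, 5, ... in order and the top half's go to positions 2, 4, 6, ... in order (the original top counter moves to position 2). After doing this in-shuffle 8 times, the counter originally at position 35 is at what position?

36

Track the counter's position through each in-shuffle:
35 → 70 → 43 → 86 → 75 → 53 → 9 → 18 → 36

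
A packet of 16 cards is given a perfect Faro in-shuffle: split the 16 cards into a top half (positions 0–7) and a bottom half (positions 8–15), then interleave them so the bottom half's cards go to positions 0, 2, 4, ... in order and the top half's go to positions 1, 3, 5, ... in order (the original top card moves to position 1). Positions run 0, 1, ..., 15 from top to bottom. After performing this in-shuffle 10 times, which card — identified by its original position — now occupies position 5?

9

Work backwards from position 5, undoing one in-shuffle at a time:
5 ← 2 ← 9 ← 4 ← 10 ← 13 ← 6 ← 11 ← 5 ← 2 ← 9
So the card now at position 5 started at position 9.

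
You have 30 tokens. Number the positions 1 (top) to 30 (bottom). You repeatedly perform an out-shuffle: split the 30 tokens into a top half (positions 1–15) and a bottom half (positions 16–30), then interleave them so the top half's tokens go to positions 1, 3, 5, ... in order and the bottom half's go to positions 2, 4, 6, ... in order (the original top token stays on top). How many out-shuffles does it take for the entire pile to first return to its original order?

The out-shuffle permutes the 30 positions with cycle lengths [1, 1, 28].
Every token is home exactly when every cycle has completed a whole number of laps, i.e. after lcm(1, 28) = 28 out-shuffles.

28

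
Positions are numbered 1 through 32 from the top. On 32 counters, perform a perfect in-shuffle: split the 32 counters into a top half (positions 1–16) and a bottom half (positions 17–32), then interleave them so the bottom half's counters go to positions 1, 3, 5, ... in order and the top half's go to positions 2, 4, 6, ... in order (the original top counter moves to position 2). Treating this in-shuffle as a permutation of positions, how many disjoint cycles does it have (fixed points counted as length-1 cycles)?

4

Trace each unvisited position around until it returns:
(1 2 4 8 16 32 31 29 25 17) (3 6 12 24 15 30 27 21 9 18) (5 10 20 7 14 28 23 13 26 19) (11 22)
4 cycles in total.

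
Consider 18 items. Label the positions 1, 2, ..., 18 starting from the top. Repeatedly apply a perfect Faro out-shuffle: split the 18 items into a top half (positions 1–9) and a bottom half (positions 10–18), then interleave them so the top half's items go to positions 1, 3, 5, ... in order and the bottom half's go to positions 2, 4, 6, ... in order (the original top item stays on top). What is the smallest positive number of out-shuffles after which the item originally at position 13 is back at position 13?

Follow position 13 under repeated out-shuffles:
13 → 8 → 15 → 12 → 6 → 11 → 4 → 7 → 13
It first returns after 8 out-shuffles.

8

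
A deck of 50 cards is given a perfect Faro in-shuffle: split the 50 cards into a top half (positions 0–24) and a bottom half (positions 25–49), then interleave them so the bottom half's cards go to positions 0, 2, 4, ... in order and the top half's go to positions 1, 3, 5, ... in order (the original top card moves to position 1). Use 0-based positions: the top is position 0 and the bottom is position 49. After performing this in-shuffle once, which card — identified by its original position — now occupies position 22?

36

Work backwards from position 22, undoing one in-shuffle at a time:
22 ← 36
So the card now at position 22 started at position 36.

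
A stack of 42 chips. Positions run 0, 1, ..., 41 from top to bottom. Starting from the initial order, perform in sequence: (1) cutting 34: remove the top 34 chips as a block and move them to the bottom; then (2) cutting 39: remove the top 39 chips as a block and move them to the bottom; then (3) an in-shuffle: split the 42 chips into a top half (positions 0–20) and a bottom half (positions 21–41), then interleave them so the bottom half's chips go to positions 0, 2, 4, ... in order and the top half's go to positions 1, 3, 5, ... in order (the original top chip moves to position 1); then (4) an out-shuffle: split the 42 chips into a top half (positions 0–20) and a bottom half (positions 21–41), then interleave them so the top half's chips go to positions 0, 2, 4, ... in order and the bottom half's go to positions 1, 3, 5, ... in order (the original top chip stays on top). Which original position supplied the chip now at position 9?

1

Undo the operations in reverse order, starting from position 9:
  undo op 4 (out-shuffle, from bottom half): 9 ← 25
  undo op 3 (in-shuffle, from top half): 25 ← 12
  undo op 2 (cut 39): 12 ← 9
  undo op 1 (cut 34): 9 ← 1
So the chip at position 9 came from original position 1.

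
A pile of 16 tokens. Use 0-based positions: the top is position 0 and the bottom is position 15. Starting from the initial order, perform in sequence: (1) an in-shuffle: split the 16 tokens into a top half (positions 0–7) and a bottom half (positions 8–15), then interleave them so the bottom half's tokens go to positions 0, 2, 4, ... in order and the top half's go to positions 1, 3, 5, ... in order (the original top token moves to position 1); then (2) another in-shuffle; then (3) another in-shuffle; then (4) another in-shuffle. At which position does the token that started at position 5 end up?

10

Track the token from position 5 forward through each operation:
  after op 1 (in-shuffle): 5 → 11
  after op 2 (in-shuffle): 11 → 6
  after op 3 (in-shuffle): 6 → 13
  after op 4 (in-shuffle): 13 → 10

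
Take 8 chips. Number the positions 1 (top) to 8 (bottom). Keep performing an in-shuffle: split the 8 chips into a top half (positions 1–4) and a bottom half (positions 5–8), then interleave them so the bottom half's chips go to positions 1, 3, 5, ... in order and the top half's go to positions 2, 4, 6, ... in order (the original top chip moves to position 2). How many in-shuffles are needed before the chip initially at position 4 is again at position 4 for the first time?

Follow position 4 under repeated in-shuffles:
4 → 8 → 7 → 5 → 1 → 2 → 4
It first returns after 6 in-shuffles.

6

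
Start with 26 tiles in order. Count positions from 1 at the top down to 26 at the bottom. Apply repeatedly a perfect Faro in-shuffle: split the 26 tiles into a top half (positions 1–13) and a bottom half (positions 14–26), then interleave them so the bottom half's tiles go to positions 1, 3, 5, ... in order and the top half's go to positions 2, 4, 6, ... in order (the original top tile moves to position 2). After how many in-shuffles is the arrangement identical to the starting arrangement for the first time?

18

The in-shuffle permutes the 26 positions with cycle lengths [2, 6, 18].
Every tile is home exactly when every cycle has completed a whole number of laps, i.e. after lcm(2, 6, 18) = 18 in-shuffles.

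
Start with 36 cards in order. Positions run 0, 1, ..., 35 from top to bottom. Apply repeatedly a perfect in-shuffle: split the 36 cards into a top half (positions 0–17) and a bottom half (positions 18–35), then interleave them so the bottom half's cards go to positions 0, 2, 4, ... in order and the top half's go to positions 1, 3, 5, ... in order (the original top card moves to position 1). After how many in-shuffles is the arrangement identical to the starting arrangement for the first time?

The in-shuffle permutes the 36 positions with cycle lengths [36].
Every card is home exactly when every cycle has completed a whole number of laps, i.e. after lcm(36) = 36 in-shuffles.

36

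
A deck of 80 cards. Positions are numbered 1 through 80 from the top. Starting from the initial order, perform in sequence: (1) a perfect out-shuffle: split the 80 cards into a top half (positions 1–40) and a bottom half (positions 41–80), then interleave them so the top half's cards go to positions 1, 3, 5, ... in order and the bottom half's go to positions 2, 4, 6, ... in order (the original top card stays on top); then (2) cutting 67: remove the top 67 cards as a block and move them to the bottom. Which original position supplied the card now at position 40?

14

Undo the operations in reverse order, starting from position 40:
  undo op 2 (cut 67): 40 ← 27
  undo op 1 (out-shuffle, from top half): 27 ← 14
So the card at position 40 came from original position 14.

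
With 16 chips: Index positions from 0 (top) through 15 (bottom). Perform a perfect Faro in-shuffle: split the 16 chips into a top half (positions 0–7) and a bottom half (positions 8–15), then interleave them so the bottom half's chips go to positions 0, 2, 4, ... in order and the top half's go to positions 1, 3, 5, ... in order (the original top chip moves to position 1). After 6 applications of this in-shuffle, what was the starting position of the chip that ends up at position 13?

Work backwards from position 13, undoing one in-shuffle at a time:
13 ← 6 ← 11 ← 5 ← 2 ← 9 ← 4
So the chip now at position 13 started at position 4.

4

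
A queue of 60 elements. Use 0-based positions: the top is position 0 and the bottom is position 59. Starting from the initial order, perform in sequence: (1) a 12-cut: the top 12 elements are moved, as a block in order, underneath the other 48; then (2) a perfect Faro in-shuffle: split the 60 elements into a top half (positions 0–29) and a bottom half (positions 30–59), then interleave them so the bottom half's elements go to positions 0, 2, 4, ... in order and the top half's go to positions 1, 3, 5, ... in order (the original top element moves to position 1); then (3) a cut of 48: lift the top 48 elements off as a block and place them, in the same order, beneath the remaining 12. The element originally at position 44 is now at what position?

Track the element from position 44 forward through each operation:
  after op 1 (cut 12): 44 → 32
  after op 2 (in-shuffle): 32 → 4
  after op 3 (cut 48): 4 → 16

16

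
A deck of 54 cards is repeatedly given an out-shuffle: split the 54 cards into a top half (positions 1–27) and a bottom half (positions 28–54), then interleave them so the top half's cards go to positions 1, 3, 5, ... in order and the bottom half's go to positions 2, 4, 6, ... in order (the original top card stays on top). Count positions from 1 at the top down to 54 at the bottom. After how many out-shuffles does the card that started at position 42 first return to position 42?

Follow position 42 under repeated out-shuffles:
42 → 30 → 6 → 11 → 21 → 41 → 28 → 2 → ... → 42 (length 52)
It first returns after 52 out-shuffles.

52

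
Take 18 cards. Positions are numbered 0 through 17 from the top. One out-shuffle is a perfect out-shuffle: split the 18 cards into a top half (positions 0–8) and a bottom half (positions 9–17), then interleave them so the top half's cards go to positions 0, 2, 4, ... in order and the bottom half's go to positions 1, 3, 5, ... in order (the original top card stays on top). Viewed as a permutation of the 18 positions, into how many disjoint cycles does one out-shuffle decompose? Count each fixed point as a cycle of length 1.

Trace each unvisited position around until it returns:
(0) (1 2 4 8 16 15 13 9) (3 6 12 7 14 11 5 10) (17)
4 cycles in total.

4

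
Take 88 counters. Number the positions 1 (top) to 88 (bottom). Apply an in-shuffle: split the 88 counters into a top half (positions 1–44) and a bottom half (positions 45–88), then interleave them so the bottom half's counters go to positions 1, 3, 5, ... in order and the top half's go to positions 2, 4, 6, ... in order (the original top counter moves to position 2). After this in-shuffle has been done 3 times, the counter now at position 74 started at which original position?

76

Work backwards from position 74, undoing one in-shuffle at a time:
74 ← 37 ← 63 ← 76
So the counter now at position 74 started at position 76.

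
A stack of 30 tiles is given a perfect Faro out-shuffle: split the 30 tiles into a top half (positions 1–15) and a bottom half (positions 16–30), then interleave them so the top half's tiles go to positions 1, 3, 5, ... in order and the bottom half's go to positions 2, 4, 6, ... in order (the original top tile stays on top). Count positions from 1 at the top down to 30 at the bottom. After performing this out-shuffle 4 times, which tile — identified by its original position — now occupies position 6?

14

Work backwards from position 6, undoing one out-shuffle at a time:
6 ← 18 ← 24 ← 27 ← 14
So the tile now at position 6 started at position 14.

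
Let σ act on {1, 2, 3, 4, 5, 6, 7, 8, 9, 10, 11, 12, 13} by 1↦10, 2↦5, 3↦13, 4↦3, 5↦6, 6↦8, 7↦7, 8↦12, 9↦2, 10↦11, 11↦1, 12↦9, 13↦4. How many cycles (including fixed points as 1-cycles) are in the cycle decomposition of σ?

4

Cycle decomposition: (1 10 11) (2 5 6 8 12 9) (3 13 4) (7).
4 cycles.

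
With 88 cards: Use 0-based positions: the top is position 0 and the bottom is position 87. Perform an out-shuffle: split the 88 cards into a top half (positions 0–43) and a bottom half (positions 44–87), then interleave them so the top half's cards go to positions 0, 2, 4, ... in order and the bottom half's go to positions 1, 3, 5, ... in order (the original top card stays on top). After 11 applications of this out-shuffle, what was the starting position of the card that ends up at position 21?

6

Work backwards from position 21, undoing one out-shuffle at a time:
21 ← 54 ← 27 ← 57 ← 72 ← 36 ← 18 ← 9 ← 48 ← 24 ← 12 ← 6
So the card now at position 21 started at position 6.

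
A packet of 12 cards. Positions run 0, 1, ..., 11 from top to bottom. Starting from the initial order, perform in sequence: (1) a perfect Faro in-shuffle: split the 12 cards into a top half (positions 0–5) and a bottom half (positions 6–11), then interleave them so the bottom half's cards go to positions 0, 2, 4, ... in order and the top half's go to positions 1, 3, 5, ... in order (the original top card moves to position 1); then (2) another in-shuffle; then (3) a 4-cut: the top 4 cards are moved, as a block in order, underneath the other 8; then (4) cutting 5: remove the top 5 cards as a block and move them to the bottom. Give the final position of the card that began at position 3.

Track the card from position 3 forward through each operation:
  after op 1 (in-shuffle): 3 → 7
  after op 2 (in-shuffle): 7 → 2
  after op 3 (cut 4): 2 → 10
  after op 4 (cut 5): 10 → 5

5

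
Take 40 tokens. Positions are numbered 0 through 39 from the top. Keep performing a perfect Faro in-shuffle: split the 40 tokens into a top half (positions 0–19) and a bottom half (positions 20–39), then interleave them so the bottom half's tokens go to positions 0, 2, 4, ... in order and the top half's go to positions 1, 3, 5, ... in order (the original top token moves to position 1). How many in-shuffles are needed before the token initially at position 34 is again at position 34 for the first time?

20

Follow position 34 under repeated in-shuffles:
34 → 28 → 16 → 33 → 26 → 12 → 25 → 10 → 21 → 2 → 5 → 11 → 23 → 6 → 13 → 27 → 14 → 29 → 18 → 37 → 34
It first returns after 20 in-shuffles.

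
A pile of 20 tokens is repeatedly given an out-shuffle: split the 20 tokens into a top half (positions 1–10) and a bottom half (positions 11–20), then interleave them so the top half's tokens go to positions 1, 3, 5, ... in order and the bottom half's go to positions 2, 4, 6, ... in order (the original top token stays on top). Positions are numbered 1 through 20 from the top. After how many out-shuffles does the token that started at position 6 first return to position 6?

Follow position 6 under repeated out-shuffles:
6 → 11 → 2 → 3 → 5 → 9 → 17 → 14 → 8 → 15 → 10 → 19 → 18 → 16 → 12 → 4 → 7 → 13 → 6
It first returns after 18 out-shuffles.

18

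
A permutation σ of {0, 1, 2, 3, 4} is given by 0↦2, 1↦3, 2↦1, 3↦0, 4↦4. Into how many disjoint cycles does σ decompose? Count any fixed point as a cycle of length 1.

Cycle decomposition: (0 2 1 3) (4).
2 cycles.

2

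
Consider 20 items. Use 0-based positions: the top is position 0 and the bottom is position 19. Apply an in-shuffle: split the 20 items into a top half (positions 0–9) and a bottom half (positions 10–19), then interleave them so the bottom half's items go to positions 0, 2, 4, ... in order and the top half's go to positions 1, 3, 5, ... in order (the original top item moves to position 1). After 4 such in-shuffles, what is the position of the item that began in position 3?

0

Track the item's position through each in-shuffle:
3 → 7 → 15 → 10 → 0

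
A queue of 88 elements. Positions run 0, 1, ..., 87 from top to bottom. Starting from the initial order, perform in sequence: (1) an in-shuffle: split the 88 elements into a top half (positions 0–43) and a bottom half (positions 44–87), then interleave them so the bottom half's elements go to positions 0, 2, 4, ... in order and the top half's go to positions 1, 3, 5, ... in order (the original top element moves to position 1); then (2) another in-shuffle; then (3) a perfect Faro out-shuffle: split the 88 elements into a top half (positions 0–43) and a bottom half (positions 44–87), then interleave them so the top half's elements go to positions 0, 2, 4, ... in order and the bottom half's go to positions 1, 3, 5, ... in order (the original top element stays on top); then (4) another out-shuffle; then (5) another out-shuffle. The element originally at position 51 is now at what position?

Track the element from position 51 forward through each operation:
  after op 1 (in-shuffle): 51 → 14
  after op 2 (in-shuffle): 14 → 29
  after op 3 (out-shuffle): 29 → 58
  after op 4 (out-shuffle): 58 → 29
  after op 5 (out-shuffle): 29 → 58

58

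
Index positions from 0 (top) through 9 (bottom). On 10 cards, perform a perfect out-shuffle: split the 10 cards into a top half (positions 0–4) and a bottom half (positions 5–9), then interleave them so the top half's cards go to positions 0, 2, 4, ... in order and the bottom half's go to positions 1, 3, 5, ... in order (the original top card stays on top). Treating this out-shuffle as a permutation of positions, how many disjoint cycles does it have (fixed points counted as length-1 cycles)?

Trace each unvisited position around until it returns:
(0) (1 2 4 8 7 5) (3 6) (9)
4 cycles in total.

4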